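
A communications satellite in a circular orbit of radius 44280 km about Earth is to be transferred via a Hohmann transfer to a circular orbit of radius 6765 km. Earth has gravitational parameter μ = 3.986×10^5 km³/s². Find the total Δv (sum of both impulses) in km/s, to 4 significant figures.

Δv = 3.890 km/s

Transfer-ellipse semi-major axis a_t = (r₁ + r₂)/2 = (44280 + 6765)/2 = 25522.5 km.
Circular speed at r₁: v₁ = √(μ/r₁) = √(3.986×10^5/44280) = 3.0003 km/s.
Transfer-orbit speed at r₁ (vis-viva): v_a = √[μ(2/r₁ − 1/a_t)] = 1.5447 km/s.
First burn Δv₁ = |v_a − v₁| = 1.4556 km/s.
Circular speed at r₂: v₂ = √(μ/r₂) = 7.67600 km/s.
Transfer-orbit speed at r₂: v_p = √[μ(2/r₂ − 1/a_t)] = 10.1106 km/s.
Second burn Δv₂ = |v₂ − v_p| = 2.4346 km/s.
Total Δv = Δv₁ + Δv₂ = 3.890 km/s.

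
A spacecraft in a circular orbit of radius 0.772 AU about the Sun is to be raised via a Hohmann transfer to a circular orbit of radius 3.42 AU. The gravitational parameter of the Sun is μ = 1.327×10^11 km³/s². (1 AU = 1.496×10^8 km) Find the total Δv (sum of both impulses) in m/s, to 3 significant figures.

Δv = 15700 m/s

In km: r₁ = 0.772 × 1.496×10^8 = 1.154912×10^8 km; r₂ = 3.42 × 1.496×10^8 = 5.11632×10^8 km.
Transfer-ellipse semi-major axis a_t = (r₁ + r₂)/2 = (1.154912×10^8 + 5.11632×10^8)/2 = 3.135616×10^8 km.
At r₁ the circular-orbit speed is v₁ = √(μ/r₁) = 33.897 km/s.
On the transfer ellipse at r₁, vis-viva equation gives v_p = √[μ(2/r₁ − 1/a_t)] = 43.299 km/s.
First burn Δv₁ = |v_p − v₁| = 9.402 km/s.
At r₂, v₂ = √(μ/r₂) = 16.105 km/s.
Transfer-orbit speed at r₂: v_a = √[μ(2/r₂ − 1/a_t)] = 9.7739 km/s.
Second burn Δv₂ = |v₂ − v_a| = 6.331 km/s.
Total Δv = Δv₁ + Δv₂ = 15.73 km/s.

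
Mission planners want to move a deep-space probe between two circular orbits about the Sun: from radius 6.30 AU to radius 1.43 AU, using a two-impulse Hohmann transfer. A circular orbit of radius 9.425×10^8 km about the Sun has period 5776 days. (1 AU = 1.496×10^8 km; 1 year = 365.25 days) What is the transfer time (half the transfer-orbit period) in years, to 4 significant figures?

From Kepler's third law T² = 4π²r³/μ at r = 9.425×10^8 km, T = 5776 days = 5776 × 86400 s = 4.990464×10^8 s: μ = 4π²r³/T² = 1.32716×10^11 km³/s².
In km: r₁ = 6.30 × 1.496×10^8 = 9.4248×10^8 km; r₂ = 1.43 × 1.496×10^8 = 2.13928×10^8 km.
Transfer-ellipse semi-major axis a_t = (r₁ + r₂)/2 = (9.4248×10^8 + 2.13928×10^8)/2 = 5.78204×10^8 km.
Half the transfer-orbit period gives t = π√(a_t³/μ) = 1.199×10^8 s.
Converting: 1.199×10^8 s ÷ 3.15576×10^7 s/year (365.25 × 86400) = 3.799 years.

t = 3.799 years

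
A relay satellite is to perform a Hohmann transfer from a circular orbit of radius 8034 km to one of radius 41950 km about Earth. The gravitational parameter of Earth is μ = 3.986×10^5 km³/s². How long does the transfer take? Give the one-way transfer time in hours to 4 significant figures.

t = 5.461 hours

Semi-major axis of the transfer orbit: a_t = (8034 + 41950)/2 = 24992 km.
Half the transfer-orbit period gives t = π√(a_t³/μ) = 19660 s.
Converting: 19660 s ÷ 3600 s/hour = 5.461 hours.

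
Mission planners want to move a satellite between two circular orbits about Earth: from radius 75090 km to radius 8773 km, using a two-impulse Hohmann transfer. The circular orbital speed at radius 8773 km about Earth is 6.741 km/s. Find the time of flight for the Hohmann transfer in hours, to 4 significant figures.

t = 11.87 hours

From the circular-orbit relation v² = μ/r at r = 8773 km: μ = v²r = (6.741)² × 8773 = 3.98655×10^5 km³/s².
Semi-major axis of the transfer orbit: a_t = (75090 + 8773)/2 = 41931.5 km.
By Kepler's third law the transfer-orbit period is T = 2π√(a_t³/μ), so t = T/2 = 42720 s.
Converting: 42720 s ÷ 3600 s/hour = 11.87 hours.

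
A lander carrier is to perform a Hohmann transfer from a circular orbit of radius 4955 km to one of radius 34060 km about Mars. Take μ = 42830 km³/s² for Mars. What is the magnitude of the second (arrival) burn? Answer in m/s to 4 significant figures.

Semi-major axis of the transfer orbit: a_t = (4955 + 34060)/2 = 19507.5 km.
On the circular orbit at r = 34060 km, v_c = √(μ/r) = 1.1214 km/s.
Vis-viva on the transfer ellipse at r = 34060 km gives v_t = √[μ(2/r − 1/a_t)] = 0.56516 km/s.
Δv₂ = |v_t − v_c| = |0.56516 − 1.1214| = 0.5562 km/s.

Δv₂ = 556.2 m/s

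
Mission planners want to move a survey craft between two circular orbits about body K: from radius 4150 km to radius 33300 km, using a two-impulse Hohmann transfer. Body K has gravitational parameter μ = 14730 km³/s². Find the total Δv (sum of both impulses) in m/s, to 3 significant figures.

Δv = 980 m/s

Semi-major axis of the transfer orbit: a_t = (4150 + 33300)/2 = 18725 km.
Circular speed at r₁: v₁ = √(μ/r₁) = √(14730/4150) = 1.8840 km/s.
On the transfer ellipse at r₁, vis-viva gives v_p = √[μ(2/r₁ − 1/a_t)] = 2.5124 km/s.
First burn Δv₁ = |v_p − v₁| = 0.6284 km/s.
Circular speed at r₂: v₂ = √(μ/r₂) = 0.6651 km/s.
Transfer-orbit speed at r₂: v_a = √[μ(2/r₂ − 1/a_t)] = 0.3131 km/s.
Second burn Δv₂ = |v₂ − v_a| = 0.3520 km/s.
Total Δv = Δv₁ + Δv₂ = 0.9804 km/s.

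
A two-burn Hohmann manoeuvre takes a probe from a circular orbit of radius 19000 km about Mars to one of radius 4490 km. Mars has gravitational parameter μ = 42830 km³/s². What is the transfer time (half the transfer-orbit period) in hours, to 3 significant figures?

Transfer-ellipse semi-major axis a_t = (r₁ + r₂)/2 = (19000 + 4490)/2 = 11745 km.
Transfer time t = π√(a_t³/μ) = π√((11745)³ / 42830) = 19320 s.
Converting: 19320 s ÷ 3600 s/hour = 5.37 hours.

t = 5.37 hours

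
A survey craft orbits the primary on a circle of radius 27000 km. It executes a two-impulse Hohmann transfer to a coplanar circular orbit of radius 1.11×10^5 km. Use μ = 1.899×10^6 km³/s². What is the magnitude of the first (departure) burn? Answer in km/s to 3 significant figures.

Transfer-ellipse semi-major axis a_t = (r₁ + r₂)/2 = (27000 + 1.110×10^5)/2 = 69000 km.
Circular speed at r = 27000 km: v_c = √(μ/r) = 8.386497 km/s.
Transfer-orbit speed at the same r (vis-viva, a = a_t): v_t = √[μ(2/r − 1/a_t)] = 10.63696 km/s.
Δv₁ = |v_t − v_c| = |10.63696 − 8.386497| = 2.250 km/s.

Δv₁ = 2.25 km/s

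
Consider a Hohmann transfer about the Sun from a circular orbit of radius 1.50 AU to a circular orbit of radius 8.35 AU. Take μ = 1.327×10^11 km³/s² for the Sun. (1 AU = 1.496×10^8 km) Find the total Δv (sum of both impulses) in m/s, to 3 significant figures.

Δv = 12000 m/s

In km: r₁ = 1.50 × 1.496×10^8 = 2.244×10^8 km; r₂ = 8.35 × 1.496×10^8 = 1.24916×10^9 km.
Semi-major axis of the transfer orbit: a_t = (2.244×10^8 + 1.24916×10^9)/2 = 7.3678×10^8 km.
At r₁ the circular-orbit speed is v₁ = √(μ/r₁) = 24.3178 km/s.
Transfer-orbit speed at r₁ (vis-viva): v_p = √[μ(2/r₁ − 1/a_t)] = 31.6639 km/s.
First burn Δv₁ = |v_p − v₁| = 7.3461 km/s.
Circular speed at r₂: v₂ = √(μ/r₂) = 10.30686 km/s.
Transfer-orbit speed at r₂: v_a = √[μ(2/r₂ − 1/a_t)] = 5.688122 km/s.
Second burn Δv₂ = |v₂ − v_a| = 4.6187 km/s.
Total Δv = Δv₁ + Δv₂ = 11.96 km/s.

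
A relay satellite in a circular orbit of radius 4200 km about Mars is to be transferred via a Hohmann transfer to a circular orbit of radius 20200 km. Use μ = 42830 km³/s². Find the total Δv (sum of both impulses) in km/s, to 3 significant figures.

Transfer-ellipse semi-major axis a_t = (r₁ + r₂)/2 = (4200 + 20200)/2 = 12200 km.
At r₁ the circular-orbit speed is v₁ = √(μ/r₁) = 3.193371 km/s.
On the transfer ellipse at r₁, vis-viva equation gives v_p = √[μ(2/r₁ − 1/a_t)] = 4.109085 km/s.
First burn Δv₁ = |v_p − v₁| = 0.91571 km/s.
At r₂, v₂ = √(μ/r₂) = 1.45612 km/s.
Transfer-orbit speed at r₂: v_a = √[μ(2/r₂ − 1/a_t)] = 0.854364 km/s.
Second burn Δv₂ = |v₂ − v_a| = 0.60176 km/s.
Total Δv = Δv₁ + Δv₂ = 1.517 km/s.

Δv = 1.52 km/s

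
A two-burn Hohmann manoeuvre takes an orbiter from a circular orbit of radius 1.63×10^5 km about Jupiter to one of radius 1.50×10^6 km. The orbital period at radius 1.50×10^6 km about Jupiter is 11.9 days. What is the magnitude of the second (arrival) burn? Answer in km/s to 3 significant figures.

Δv₂ = 5.11 km/s

From Kepler's third law T² = 4π²r³/μ at r = 1.50×10^6 km, T = 11.9 days = 11.9 × 86400 s = 1.02816×10^6 s: μ = 4π²r³/T² = 1.26041×10^8 km³/s².
The Hohmann ellipse has a_t = (r₁ + r₂)/2 = 8.315×10^5 km.
On the circular orbit at r = 1.500×10^6 km, v_c = √(μ/r) = 9.167 km/s.
Transfer-orbit speed at the same r (vis-viva, a = a_t): v_t = √[μ(2/r − 1/a_t)] = 4.059 km/s.
Δv₂ = |v_t − v_c| = |4.059 − 9.167| = 5.108 km/s.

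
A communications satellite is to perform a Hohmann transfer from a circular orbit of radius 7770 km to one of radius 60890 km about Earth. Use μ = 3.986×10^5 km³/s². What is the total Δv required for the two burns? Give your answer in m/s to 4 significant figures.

The Hohmann ellipse has a_t = (r₁ + r₂)/2 = 34330 km.
Circular speed at r₁: v₁ = √(μ/r₁) = √(3.986×10^5/7770) = 7.1624 km/s.
Transfer-orbit speed at r₁ (vis-viva equation): v_p = √[μ(2/r₁ − 1/a_t)] = 9.5388 km/s.
First burn Δv₁ = |v_p − v₁| = 2.3764 km/s.
At r₂, v₂ = √(μ/r₂) = 2.55856 km/s.
Transfer-orbit speed at r₂: v_a = √[μ(2/r₂ − 1/a_t)] = 1.21722 km/s.
Second burn Δv₂ = |v₂ − v_a| = 1.3413 km/s.
Δv = Δv₁ + Δv₂ = 2.3764 + 1.3413 = 3.718 km/s.

Δv = 3718 m/s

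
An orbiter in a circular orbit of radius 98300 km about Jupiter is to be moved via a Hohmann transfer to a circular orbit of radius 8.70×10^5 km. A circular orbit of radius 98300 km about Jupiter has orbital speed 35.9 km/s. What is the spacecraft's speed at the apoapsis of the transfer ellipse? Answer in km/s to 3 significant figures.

v = 5.44 km/s

From the circular-orbit relation v² = μ/r at r = 98300 km: μ = v²r = (35.9)² × 98300 = 1.26690×10^8 km³/s².
Semi-major axis of the transfer orbit: a_t = (98300 + 8.700×10^5)/2 = 4.8415×10^5 km.
At apoapsis, r = 8.700×10^5 km.
From the vis-viva equation, v = √[μ(2/r − 1/a_t)] = 5.437 km/s.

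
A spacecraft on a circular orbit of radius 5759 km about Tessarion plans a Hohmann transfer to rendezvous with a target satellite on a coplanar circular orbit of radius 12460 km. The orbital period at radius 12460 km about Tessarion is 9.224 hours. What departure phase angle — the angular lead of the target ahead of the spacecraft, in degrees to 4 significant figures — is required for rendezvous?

From Kepler's third law T² = 4π²r³/μ at r = 12460 km, T = 9.224 hours = 9.224 × 3600 s = 33206.4 s: μ = 4π²r³/T² = 69258.1 km³/s².
Transfer-ellipse semi-major axis a_t = (r₁ + r₂)/2 = (5759 + 12460)/2 = 9109.5 km.
The half-period of the transfer ellipse is t = π√(a_t³/μ) = 10380 s.
The target's mean motion on its circular orbit is ω₂ = √(μ/r₂³) = 1.892×10^-4 rad/s.
Angle swept by the target during transfer: ω₂·t = 1.9639 rad = 112.52°.
Arrival is 180° from departure on the ellipse, so φ = 180° − 112.52° = 67.48°.

φ = 67.48°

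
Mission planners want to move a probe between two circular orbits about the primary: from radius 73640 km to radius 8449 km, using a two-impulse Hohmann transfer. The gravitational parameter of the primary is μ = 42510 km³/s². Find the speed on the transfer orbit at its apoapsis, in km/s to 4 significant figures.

Semi-major axis of the transfer orbit: a_t = (73640 + 8449)/2 = 41044.5 km.
The apoapsis of the transfer ellipse is at r = 73640 km.
Applying v² = μ(2/r − 1/a_t): v = 0.3447 km/s.

v = 0.3447 km/s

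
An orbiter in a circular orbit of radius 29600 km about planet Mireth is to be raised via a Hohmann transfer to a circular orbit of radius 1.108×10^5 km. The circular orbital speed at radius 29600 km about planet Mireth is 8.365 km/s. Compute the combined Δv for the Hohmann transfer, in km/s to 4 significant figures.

From the circular-orbit relation v² = μ/r at r = 29600 km: μ = v²r = (8.365)² × 29600 = 2.07121×10^6 km³/s².
Transfer-ellipse semi-major axis a_t = (r₁ + r₂)/2 = (29600 + 1.108×10^5)/2 = 70200 km.
At r₁ the circular-orbit speed is v₁ = √(μ/r₁) = 8.3650 km/s.
On the transfer ellipse at r₁, vis-viva gives v_p = √[μ(2/r₁ − 1/a_t)] = 10.509 km/s.
First burn Δv₁ = |v_p − v₁| = 2.144 km/s.
At r₂, v₂ = √(μ/r₂) = 4.3236 km/s.
Transfer-orbit speed at r₂: v_a = √[μ(2/r₂ − 1/a_t)] = 2.8075 km/s.
Second burn Δv₂ = |v₂ − v_a| = 1.516 km/s.
Total Δv = Δv₁ + Δv₂ = 3.660 km/s.

Δv = 3.660 km/s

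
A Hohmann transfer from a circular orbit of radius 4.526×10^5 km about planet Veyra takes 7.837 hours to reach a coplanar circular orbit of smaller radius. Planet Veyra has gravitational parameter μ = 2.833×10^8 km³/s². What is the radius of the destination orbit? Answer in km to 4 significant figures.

Transfer time t = 7.837 hours = 28213.2 s, and t = π√(a_t³/μ).
So a_t = (μ t²/π²)^(1/3) = (2.833×10^8 × (28213.2)² / π²)^(1/3) = 2.8376×10^5 km.
Since a_t = (r₁ + r₂)/2, r₂ = 2a_t − r₁ = 2×2.8376×10^5 − 4.526×10^5 = 1.1492×10^5 km.

r₂ = 1.149×10^5 km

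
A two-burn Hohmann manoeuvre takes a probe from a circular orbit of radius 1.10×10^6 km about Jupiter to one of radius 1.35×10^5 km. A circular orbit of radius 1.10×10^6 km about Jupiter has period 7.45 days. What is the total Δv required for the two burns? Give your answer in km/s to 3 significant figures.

From Kepler's third law T² = 4π²r³/μ at r = 1.10×10^6 km, T = 7.45 days = 7.45 × 86400 s = 6.4368×10^5 s: μ = 4π²r³/T² = 1.26823×10^8 km³/s².
Transfer-ellipse semi-major axis a_t = (r₁ + r₂)/2 = (1.100×10^6 + 1.350×10^5)/2 = 6.175×10^5 km.
Circular speed at r₁: v₁ = √(μ/r₁) = √(1.26823×10^8/1.100×10^6) = 10.73748 km/s.
Transfer-orbit speed at r₁ (v² = μ(2/r − 1/a)): v_a = √[μ(2/r₁ − 1/a_t)] = 5.020546 km/s.
First burn Δv₁ = |v_a − v₁| = 5.7169 km/s.
At r₂, v₂ = √(μ/r₂) = 30.650 km/s.
Transfer-orbit speed at r₂: v_p = √[μ(2/r₂ − 1/a_t)] = 40.908 km/s.
Second burn Δv₂ = |v₂ − v_p| = 10.258 km/s.
Δv = Δv₁ + Δv₂ = 5.7169 + 10.258 = 15.97 km/s.

Δv = 16.0 km/s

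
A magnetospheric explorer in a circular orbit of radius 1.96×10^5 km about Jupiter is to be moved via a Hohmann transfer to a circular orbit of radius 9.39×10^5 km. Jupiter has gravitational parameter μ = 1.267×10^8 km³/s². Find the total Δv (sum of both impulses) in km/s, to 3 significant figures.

Semi-major axis of the transfer orbit: a_t = (1.960×10^5 + 9.390×10^5)/2 = 5.675×10^5 km.
At r₁ the circular-orbit speed is v₁ = √(μ/r₁) = 25.42 km/s.
Transfer-orbit speed at r₁ (vis-viva equation): v_p = √[μ(2/r₁ − 1/a_t)] = 32.70 km/s.
First burn Δv₁ = |v_p − v₁| = 7.280 km/s.
At r₂, v₂ = √(μ/r₂) = 11.6160 km/s.
Transfer-orbit speed at r₂: v_a = √[μ(2/r₂ − 1/a_t)] = 6.82654 km/s.
Second burn Δv₂ = |v₂ − v_a| = 4.789 km/s.
Δv = Δv₁ + Δv₂ = 7.280 + 4.789 = 12.07 km/s.

Δv = 12.1 km/s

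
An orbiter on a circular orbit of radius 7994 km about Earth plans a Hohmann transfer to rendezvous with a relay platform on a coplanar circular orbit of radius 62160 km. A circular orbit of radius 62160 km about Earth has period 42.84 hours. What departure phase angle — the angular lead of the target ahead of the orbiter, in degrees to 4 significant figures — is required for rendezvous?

From Kepler's third law T² = 4π²r³/μ at r = 62160 km, T = 42.84 hours = 42.84 × 3600 s = 1.54224×10^5 s: μ = 4π²r³/T² = 3.98647×10^5 km³/s².
The Hohmann ellipse has a_t = (r₁ + r₂)/2 = 35077 km.
The half-period of the transfer ellipse is t = π√(a_t³/μ) = 32688 s.
Target angular speed ω₂ = √(μ/r₂³) = 4.0741×10^-5 rad/s.
Angle swept by the target during transfer: ω₂·t = 1.3317 rad = 76.30°.
The orbiter traverses 180° on the transfer ellipse, so the target must lead by 180° − 76.30° = 103.7°.

φ = 103.7°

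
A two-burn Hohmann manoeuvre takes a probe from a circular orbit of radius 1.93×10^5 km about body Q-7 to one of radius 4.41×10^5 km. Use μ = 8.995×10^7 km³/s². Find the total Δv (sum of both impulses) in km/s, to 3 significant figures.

Transfer-ellipse semi-major axis a_t = (r₁ + r₂)/2 = (1.930×10^5 + 4.410×10^5)/2 = 3.170×10^5 km.
Circular speed at r₁: v₁ = √(μ/r₁) = √(8.995×10^7/1.930×10^5) = 21.588 km/s.
Transfer-orbit speed at r₁ (v² = μ(2/r − 1/a)): v_p = √[μ(2/r₁ − 1/a_t)] = 25.463 km/s.
First burn Δv₁ = |v_p − v₁| = 3.875 km/s.
At r₂, v₂ = √(μ/r₂) = 14.282 km/s.
Transfer-orbit speed at r₂: v_a = √[μ(2/r₂ − 1/a_t)] = 11.144 km/s.
Second burn Δv₂ = |v₂ − v_a| = 3.138 km/s.
Total Δv = Δv₁ + Δv₂ = 7.013 km/s.

Δv = 7.01 km/s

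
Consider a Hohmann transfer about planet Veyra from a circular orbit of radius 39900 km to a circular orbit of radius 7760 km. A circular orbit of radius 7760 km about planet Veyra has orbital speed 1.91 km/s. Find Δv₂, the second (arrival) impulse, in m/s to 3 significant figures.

From the circular-orbit relation v² = μ/r at r = 7760 km: μ = v²r = (1.91)² × 7760 = 28309.3 km³/s².
The Hohmann ellipse has a_t = (r₁ + r₂)/2 = 23830 km.
Circular speed at r = 7760 km: v_c = √(μ/r) = 1.9100 km/s.
Vis-viva on the transfer ellipse at r = 7760 km gives v_t = √[μ(2/r − 1/a_t)] = 2.4715 km/s.
Δv₂ = |v_t − v_c| = |2.4715 − 1.9100| = 0.5615 km/s.

Δv₂ = 561 m/s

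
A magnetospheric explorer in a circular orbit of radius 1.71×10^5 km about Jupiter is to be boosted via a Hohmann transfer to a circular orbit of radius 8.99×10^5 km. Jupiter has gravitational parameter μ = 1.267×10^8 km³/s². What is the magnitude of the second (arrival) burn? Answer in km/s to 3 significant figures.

Δv₂ = 5.16 km/s

Transfer-ellipse semi-major axis a_t = (r₁ + r₂)/2 = (1.710×10^5 + 8.990×10^5)/2 = 5.350×10^5 km.
On the circular orbit at r = 8.990×10^5 km, v_c = √(μ/r) = 11.872 km/s.
Transfer-orbit speed at the same r (vis-viva, a = a_t): v_t = √[μ(2/r − 1/a_t)] = 6.7117 km/s.
Δv₂ = |v_t − v_c| = |6.7117 − 11.872| = 5.160 km/s.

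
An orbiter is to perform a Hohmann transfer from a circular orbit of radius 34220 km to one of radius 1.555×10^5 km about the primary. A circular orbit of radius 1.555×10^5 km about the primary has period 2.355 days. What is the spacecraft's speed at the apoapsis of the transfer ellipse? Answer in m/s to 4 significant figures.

v = 2884 m/s

From Kepler's third law T² = 4π²r³/μ at r = 1.555×10^5 km, T = 2.355 days = 2.355 × 86400 s = 2.03472×10^5 s: μ = 4π²r³/T² = 3.58543×10^6 km³/s².
The Hohmann ellipse has a_t = (r₁ + r₂)/2 = 94860 km.
The apoapsis of the transfer ellipse is at r = 1.555×10^5 km.
Applying v² = μ(2/r − 1/a_t): v = 2.884 km/s.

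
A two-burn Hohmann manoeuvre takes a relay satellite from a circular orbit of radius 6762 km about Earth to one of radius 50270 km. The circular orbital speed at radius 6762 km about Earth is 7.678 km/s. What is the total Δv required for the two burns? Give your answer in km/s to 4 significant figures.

From the circular-orbit relation v² = μ/r at r = 6762 km: μ = v²r = (7.678)² × 6762 = 3.98631×10^5 km³/s².
The Hohmann ellipse has a_t = (r₁ + r₂)/2 = 28516 km.
At r₁ the circular-orbit speed is v₁ = √(μ/r₁) = 7.6780 km/s.
Transfer-orbit speed at r₁ (vis-viva equation): v_p = √[μ(2/r₁ − 1/a_t)] = 10.194 km/s.
First burn Δv₁ = |v_p − v₁| = 2.516 km/s.
Circular speed at r₂: v₂ = √(μ/r₂) = 2.816 km/s.
Transfer-orbit speed at r₂: v_a = √[μ(2/r₂ − 1/a_t)] = 1.371 km/s.
Second burn Δv₂ = |v₂ − v_a| = 1.445 km/s.
Total Δv = Δv₁ + Δv₂ = 3.961 km/s.

Δv = 3.961 km/s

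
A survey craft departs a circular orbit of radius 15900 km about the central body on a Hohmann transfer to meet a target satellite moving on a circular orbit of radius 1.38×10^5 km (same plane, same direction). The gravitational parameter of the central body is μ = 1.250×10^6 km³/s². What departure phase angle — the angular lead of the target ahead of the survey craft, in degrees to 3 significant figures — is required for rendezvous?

φ = 105°

Transfer-ellipse semi-major axis a_t = (r₁ + r₂)/2 = (15900 + 1.380×10^5)/2 = 76950 km.
The half-period of the transfer ellipse is t = π√(a_t³/μ) = 59980 s.
Target angular speed ω₂ = √(μ/r₂³) = 2.1809×10^-5 rad/s.
Angle swept by the target during transfer: ω₂·t = 1.3081 rad = 74.95°.
Arrival is 180° from departure on the ellipse, so φ = 180° − 74.95° = 105°.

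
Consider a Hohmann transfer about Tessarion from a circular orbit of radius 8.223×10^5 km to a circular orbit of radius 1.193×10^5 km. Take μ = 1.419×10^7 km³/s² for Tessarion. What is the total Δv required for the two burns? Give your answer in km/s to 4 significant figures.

The Hohmann ellipse has a_t = (r₁ + r₂)/2 = 4.708×10^5 km.
Circular speed at r₁: v₁ = √(μ/r₁) = √(1.419×10^7/8.223×10^5) = 4.154 km/s.
On the transfer ellipse at r₁, vis-viva gives v_a = √[μ(2/r₁ − 1/a_t)] = 2.091 km/s.
First burn Δv₁ = |v_a − v₁| = 2.063 km/s.
Circular speed at r₂: v₂ = √(μ/r₂) = 10.906 km/s.
Transfer-orbit speed at r₂: v_p = √[μ(2/r₂ − 1/a_t)] = 14.413 km/s.
Second burn Δv₂ = |v₂ − v_p| = 3.507 km/s.
Δv = Δv₁ + Δv₂ = 2.063 + 3.507 = 5.570 km/s.

Δv = 5.570 km/s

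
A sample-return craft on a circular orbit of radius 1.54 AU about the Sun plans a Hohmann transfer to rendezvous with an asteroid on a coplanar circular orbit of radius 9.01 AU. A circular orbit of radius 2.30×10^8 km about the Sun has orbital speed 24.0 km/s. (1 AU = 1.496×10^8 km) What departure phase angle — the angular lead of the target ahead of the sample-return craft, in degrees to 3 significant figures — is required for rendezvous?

From the circular-orbit relation v² = μ/r at r = 2.30×10^8 km: μ = v²r = (24.0)² × 2.30×10^8 = 1.32480×10^11 km³/s².
In km: r₁ = 1.54 × 1.496×10^8 = 2.30384×10^8 km; r₂ = 9.01 × 1.496×10^8 = 1.347896×10^9 km.
The Hohmann ellipse has a_t = (r₁ + r₂)/2 = 7.8914×10^8 km.
The half-period of the transfer ellipse is t = π√(a_t³/μ) = 1.9134×10^8 s.
Target angular speed ω₂ = √(μ/r₂³) = 7.3551×10^-9 rad/s.
Angle swept by the target during transfer: ω₂·t = 1.4073 rad = 80.63°.
The sample-return craft traverses 180° on the transfer ellipse, so the target must lead by 180° − 80.63° = 99.4°.

φ = 99.4°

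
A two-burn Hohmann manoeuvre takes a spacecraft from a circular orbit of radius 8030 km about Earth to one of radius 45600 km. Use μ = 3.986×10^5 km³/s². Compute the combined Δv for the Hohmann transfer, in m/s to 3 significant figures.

Δv = 3480 m/s

Semi-major axis of the transfer orbit: a_t = (8030 + 45600)/2 = 26815 km.
At r₁ the circular-orbit speed is v₁ = √(μ/r₁) = 7.0455 km/s.
Transfer-orbit speed at r₁ (v² = μ(2/r − 1/a)): v_p = √[μ(2/r₁ − 1/a_t)] = 9.1876 km/s.
First burn Δv₁ = |v_p − v₁| = 2.142 km/s.
Circular speed at r₂: v₂ = √(μ/r₂) = 2.957 km/s.
Transfer-orbit speed at r₂: v_a = √[μ(2/r₂ − 1/a_t)] = 1.618 km/s.
Second burn Δv₂ = |v₂ − v_a| = 1.339 km/s.
Δv = Δv₁ + Δv₂ = 2.142 + 1.339 = 3.481 km/s.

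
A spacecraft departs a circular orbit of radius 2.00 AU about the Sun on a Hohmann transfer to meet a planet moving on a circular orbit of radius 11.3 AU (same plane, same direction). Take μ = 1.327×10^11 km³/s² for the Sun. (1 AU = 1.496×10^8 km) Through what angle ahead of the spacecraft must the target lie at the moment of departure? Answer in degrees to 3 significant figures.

φ = 98.7°

In km: r₁ = 2.00 × 1.496×10^8 = 2.992×10^8 km; r₂ = 11.3 × 1.496×10^8 = 1.69048×10^9 km.
The Hohmann ellipse has a_t = (r₁ + r₂)/2 = 9.9484×10^8 km.
The half-period of the transfer ellipse is t = π√(a_t³/μ) = 2.7061×10^8 s.
Target angular speed ω₂ = √(μ/r₂³) = 5.2411×10^-9 rad/s.
Angle swept by the target during transfer: ω₂·t = 1.4183 rad = 81.26°.
The spacecraft traverses 180° on the transfer ellipse, so the target must lead by 180° − 81.26° = 98.7°.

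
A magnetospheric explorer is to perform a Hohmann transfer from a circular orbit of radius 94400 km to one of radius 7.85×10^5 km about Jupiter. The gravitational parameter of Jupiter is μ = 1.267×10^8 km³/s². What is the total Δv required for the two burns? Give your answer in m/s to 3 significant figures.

Transfer-ellipse semi-major axis a_t = (r₁ + r₂)/2 = (94400 + 7.850×10^5)/2 = 4.397×10^5 km.
Circular speed at r₁: v₁ = √(μ/r₁) = √(1.267×10^8/94400) = 36.636 km/s.
Transfer-orbit speed at r₁ (v² = μ(2/r − 1/a)): v_p = √[μ(2/r₁ − 1/a_t)] = 48.951 km/s.
First burn Δv₁ = |v_p − v₁| = 12.315 km/s.
At r₂, v₂ = √(μ/r₂) = 12.7044 km/s.
Transfer-orbit speed at r₂: v_a = √[μ(2/r₂ − 1/a_t)] = 5.88656 km/s.
Second burn Δv₂ = |v₂ − v_a| = 6.8178 km/s.
Total Δv = Δv₁ + Δv₂ = 19.13 km/s.

Δv = 19100 m/s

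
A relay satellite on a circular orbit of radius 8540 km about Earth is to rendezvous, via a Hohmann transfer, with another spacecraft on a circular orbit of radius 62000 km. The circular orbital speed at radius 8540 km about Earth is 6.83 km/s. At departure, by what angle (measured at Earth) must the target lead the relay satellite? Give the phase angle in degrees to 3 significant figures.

φ = 103°

From the circular-orbit relation v² = μ/r at r = 8540 km: μ = v²r = (6.83)² × 8540 = 3.98382×10^5 km³/s².
Semi-major axis of the transfer orbit: a_t = (8540 + 62000)/2 = 35270 km.
The half-period of the transfer ellipse is t = π√(a_t³/μ) = 32970 s.
The target's mean motion on its circular orbit is ω₂ = √(μ/r₂³) = 4.088×10^-5 rad/s.
Angle swept by the target during transfer: ω₂·t = 1.348 rad = 77.23°.
Arrival is 180° from departure on the ellipse, so φ = 180° − 77.23° = 103°.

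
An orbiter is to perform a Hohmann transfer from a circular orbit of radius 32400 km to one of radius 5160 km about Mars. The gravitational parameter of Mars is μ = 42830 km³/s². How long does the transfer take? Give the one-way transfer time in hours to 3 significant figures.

t = 10.9 hours

Transfer-ellipse semi-major axis a_t = (r₁ + r₂)/2 = (32400 + 5160)/2 = 18780 km.
Transfer time t = π√(a_t³/μ) = π√((18780)³ / 42830) = 39070 s.
Converting: 39070 s ÷ 3600 s/hour = 10.9 hours.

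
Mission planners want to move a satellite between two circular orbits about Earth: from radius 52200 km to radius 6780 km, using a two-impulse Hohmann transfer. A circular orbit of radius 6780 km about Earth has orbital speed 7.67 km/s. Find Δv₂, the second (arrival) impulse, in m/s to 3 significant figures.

From the circular-orbit relation v² = μ/r at r = 6780 km: μ = v²r = (7.67)² × 6780 = 3.98860×10^5 km³/s².
The Hohmann ellipse has a_t = (r₁ + r₂)/2 = 29490 km.
On the circular orbit at r = 6780 km, v_c = √(μ/r) = 7.6700 km/s.
Vis-viva on the transfer ellipse at r = 6780 km gives v_t = √[μ(2/r − 1/a_t)] = 10.205 km/s.
Δv₂ = |v_t − v_c| = |10.205 − 7.6700| = 2.535 km/s.

Δv₂ = 2530 m/s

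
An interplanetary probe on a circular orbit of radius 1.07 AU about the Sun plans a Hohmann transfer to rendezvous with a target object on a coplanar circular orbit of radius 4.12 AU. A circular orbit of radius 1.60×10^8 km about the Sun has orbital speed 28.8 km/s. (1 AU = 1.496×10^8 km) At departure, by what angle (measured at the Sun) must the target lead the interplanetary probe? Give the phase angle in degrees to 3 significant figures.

φ = 90.0°

From the circular-orbit relation v² = μ/r at r = 1.60×10^8 km: μ = v²r = (28.8)² × 1.60×10^8 = 1.32710×10^11 km³/s².
In km: r₁ = 1.07 × 1.496×10^8 = 1.60072×10^8 km; r₂ = 4.12 × 1.496×10^8 = 6.16352×10^8 km.
Transfer-ellipse semi-major axis a_t = (r₁ + r₂)/2 = (1.60072×10^8 + 6.16352×10^8)/2 = 3.88212×10^8 km.
The half-period of the transfer ellipse is t = π√(a_t³/μ) = 6.5963×10^7 s.
The target's mean motion on its circular orbit is ω₂ = √(μ/r₂³) = 2.3807×10^-8 rad/s.
Angle swept by the target during transfer: ω₂·t = 1.5704 rad = 89.98°.
Arrival is 180° from departure on the ellipse, so φ = 180° − 89.98° = 90.0°.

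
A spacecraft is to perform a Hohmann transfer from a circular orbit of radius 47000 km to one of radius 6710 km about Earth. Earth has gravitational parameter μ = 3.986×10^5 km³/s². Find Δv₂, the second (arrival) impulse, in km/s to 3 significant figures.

Δv₂ = 2.49 km/s

Transfer-ellipse semi-major axis a_t = (r₁ + r₂)/2 = (47000 + 6710)/2 = 26855 km.
On the circular orbit at r = 6710 km, v_c = √(μ/r) = 7.7074 km/s.
Transfer-orbit speed at the same r (vis-viva, a = a_t): v_t = √[μ(2/r − 1/a_t)] = 10.196 km/s.
Δv₂ = |v_t − v_c| = |10.196 − 7.7074| = 2.489 km/s.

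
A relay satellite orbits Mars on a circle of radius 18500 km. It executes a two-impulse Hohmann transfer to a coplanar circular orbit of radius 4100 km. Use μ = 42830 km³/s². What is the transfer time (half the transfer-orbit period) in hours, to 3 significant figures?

Semi-major axis of the transfer orbit: a_t = (18500 + 4100)/2 = 11300 km.
Half the transfer-orbit period gives t = π√(a_t³/μ) = 18234.5 s.
Converting: 18234.5 s ÷ 3600 s/hour = 5.07 hours.

t = 5.07 hours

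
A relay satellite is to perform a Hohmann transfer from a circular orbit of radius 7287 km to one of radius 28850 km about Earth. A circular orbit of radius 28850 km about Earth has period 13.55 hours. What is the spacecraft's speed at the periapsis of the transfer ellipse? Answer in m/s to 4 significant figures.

v = 9343 m/s

From Kepler's third law T² = 4π²r³/μ at r = 28850 km, T = 13.55 hours = 13.55 × 3600 s = 48780 s: μ = 4π²r³/T² = 3.98395×10^5 km³/s².
Transfer-ellipse semi-major axis a_t = (r₁ + r₂)/2 = (7287 + 28850)/2 = 18068.5 km.
At periapsis, r = 7287 km.
From the vis-viva equation, v = √[μ(2/r − 1/a_t)] = 9.343 km/s.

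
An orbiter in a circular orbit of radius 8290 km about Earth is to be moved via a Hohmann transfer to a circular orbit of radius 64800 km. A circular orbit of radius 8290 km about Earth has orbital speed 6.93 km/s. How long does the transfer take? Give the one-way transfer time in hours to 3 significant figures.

t = 9.66 hours

From the circular-orbit relation v² = μ/r at r = 8290 km: μ = v²r = (6.93)² × 8290 = 3.98126×10^5 km³/s².
The Hohmann ellipse has a_t = (r₁ + r₂)/2 = 36545 km.
By Kepler's third law the transfer-orbit period is T = 2π√(a_t³/μ), so t = T/2 = 34780 s.
Converting: 34780 s ÷ 3600 s/hour = 9.66 hours.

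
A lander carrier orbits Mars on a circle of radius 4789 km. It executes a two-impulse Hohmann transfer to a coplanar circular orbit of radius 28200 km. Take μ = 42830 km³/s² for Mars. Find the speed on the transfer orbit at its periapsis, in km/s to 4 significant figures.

v = 3.910 km/s

The Hohmann ellipse has a_t = (r₁ + r₂)/2 = 16494.5 km.
At periapsis, r = 4789 km.
Applying v² = μ(2/r − 1/a_t): v = 3.910 km/s.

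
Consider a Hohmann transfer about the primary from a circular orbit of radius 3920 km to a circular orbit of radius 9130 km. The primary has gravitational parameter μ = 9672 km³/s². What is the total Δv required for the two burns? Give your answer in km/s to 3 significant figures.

Semi-major axis of the transfer orbit: a_t = (3920 + 9130)/2 = 6525 km.
Circular speed at r₁: v₁ = √(μ/r₁) = √(9672/3920) = 1.5708 km/s.
On the transfer ellipse at r₁, v² = μ(2/r − 1/a) gives v_p = √[μ(2/r₁ − 1/a_t)] = 1.8581 km/s.
First burn Δv₁ = |v_p − v₁| = 0.2873 km/s.
Circular speed at r₂: v₂ = √(μ/r₂) = 1.0293 km/s.
Transfer-orbit speed at r₂: v_a = √[μ(2/r₂ − 1/a_t)] = 0.79777 km/s.
Second burn Δv₂ = |v₂ − v_a| = 0.2315 km/s.
Total Δv = Δv₁ + Δv₂ = 0.5188 km/s.

Δv = 0.519 km/s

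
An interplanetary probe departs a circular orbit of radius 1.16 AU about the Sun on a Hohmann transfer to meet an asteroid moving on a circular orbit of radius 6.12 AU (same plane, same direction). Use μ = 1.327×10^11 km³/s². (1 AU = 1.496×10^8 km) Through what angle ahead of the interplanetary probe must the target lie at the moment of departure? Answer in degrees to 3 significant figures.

φ = 97.4°

In km: r₁ = 1.16 × 1.496×10^8 = 1.73536×10^8 km; r₂ = 6.12 × 1.496×10^8 = 9.15552×10^8 km.
Transfer-ellipse semi-major axis a_t = (r₁ + r₂)/2 = (1.73536×10^8 + 9.15552×10^8)/2 = 5.44544×10^8 km.
The half-period of the transfer ellipse is t = π√(a_t³/μ) = 1.09588×10^8 s.
The target's mean motion on its circular orbit is ω₂ = √(μ/r₂³) = 1.31496×10^-8 rad/s.
Angle swept by the target during transfer: ω₂·t = 1.44104 rad = 82.57°.
Arrival is 180° from departure on the ellipse, so φ = 180° − 82.57° = 97.4°.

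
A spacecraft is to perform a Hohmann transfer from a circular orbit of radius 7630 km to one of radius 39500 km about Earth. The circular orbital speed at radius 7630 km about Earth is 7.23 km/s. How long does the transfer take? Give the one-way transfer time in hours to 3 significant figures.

From the circular-orbit relation v² = μ/r at r = 7630 km: μ = v²r = (7.23)² × 7630 = 3.98842×10^5 km³/s².
Semi-major axis of the transfer orbit: a_t = (7630 + 39500)/2 = 23565 km.
Half the transfer-orbit period gives t = π√(a_t³/μ) = 17990 s.
Converting: 17990 s ÷ 3600 s/hour = 5.00 hours.

t = 5.00 hours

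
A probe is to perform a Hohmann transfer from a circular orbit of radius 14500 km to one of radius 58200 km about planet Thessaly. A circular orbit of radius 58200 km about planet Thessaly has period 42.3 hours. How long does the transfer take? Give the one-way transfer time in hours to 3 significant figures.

From Kepler's third law T² = 4π²r³/μ at r = 58200 km, T = 42.3 hours = 42.3 × 3600 s = 1.5228×10^5 s: μ = 4π²r³/T² = 3.35616×10^5 km³/s².
Transfer-ellipse semi-major axis a_t = (r₁ + r₂)/2 = (14500 + 58200)/2 = 36350 km.
By Kepler's third law the transfer-orbit period is T = 2π√(a_t³/μ), so t = T/2 = 37580 s.
Converting: 37580 s ÷ 3600 s/hour = 10.4 hours.

t = 10.4 hours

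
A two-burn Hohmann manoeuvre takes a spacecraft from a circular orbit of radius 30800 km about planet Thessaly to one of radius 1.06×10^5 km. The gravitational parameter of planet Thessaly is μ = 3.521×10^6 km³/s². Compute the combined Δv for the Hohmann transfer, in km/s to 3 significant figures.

Δv = 4.51 km/s

Transfer-ellipse semi-major axis a_t = (r₁ + r₂)/2 = (30800 + 1.060×10^5)/2 = 68400 km.
Circular speed at r₁: v₁ = √(μ/r₁) = √(3.521×10^6/30800) = 10.692 km/s.
On the transfer ellipse at r₁, v² = μ(2/r − 1/a) gives v_p = √[μ(2/r₁ − 1/a_t)] = 13.310 km/s.
First burn Δv₁ = |v_p − v₁| = 2.618 km/s.
At r₂, v₂ = √(μ/r₂) = 5.763 km/s.
Transfer-orbit speed at r₂: v_a = √[μ(2/r₂ − 1/a_t)] = 3.867 km/s.
Second burn Δv₂ = |v₂ − v_a| = 1.896 km/s.
Δv = Δv₁ + Δv₂ = 2.618 + 1.896 = 4.514 km/s.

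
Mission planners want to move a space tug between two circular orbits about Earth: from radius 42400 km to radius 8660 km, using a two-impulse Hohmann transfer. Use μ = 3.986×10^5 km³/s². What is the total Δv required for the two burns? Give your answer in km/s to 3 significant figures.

The Hohmann ellipse has a_t = (r₁ + r₂)/2 = 25530 km.
Circular speed at r₁: v₁ = √(μ/r₁) = √(3.986×10^5/42400) = 3.066 km/s.
On the transfer ellipse at r₁, vis-viva gives v_a = √[μ(2/r₁ − 1/a_t)] = 1.786 km/s.
First burn Δv₁ = |v_a − v₁| = 1.280 km/s.
Circular speed at r₂: v₂ = √(μ/r₂) = 6.784 km/s.
Transfer-orbit speed at r₂: v_p = √[μ(2/r₂ − 1/a_t)] = 8.743 km/s.
Second burn Δv₂ = |v₂ − v_p| = 1.959 km/s.
Total Δv = Δv₁ + Δv₂ = 3.239 km/s.

Δv = 3.24 km/s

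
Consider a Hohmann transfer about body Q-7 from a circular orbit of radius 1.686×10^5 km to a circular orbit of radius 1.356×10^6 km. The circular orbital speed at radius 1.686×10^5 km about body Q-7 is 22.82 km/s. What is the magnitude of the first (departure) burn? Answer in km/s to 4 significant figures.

From the circular-orbit relation v² = μ/r at r = 1.686×10^5 km: μ = v²r = (22.82)² × 1.686×10^5 = 8.77989×10^7 km³/s².
Semi-major axis of the transfer orbit: a_t = (1.686×10^5 + 1.356×10^6)/2 = 7.623×10^5 km.
Circular speed at r = 1.686×10^5 km: v_c = √(μ/r) = 22.820 km/s.
Transfer-orbit speed at the same r (vis-viva, a = a_t): v_t = √[μ(2/r − 1/a_t)] = 30.436 km/s.
Δv₁ = |v_t − v_c| = |30.436 − 22.820| = 7.616 km/s.

Δv₁ = 7.616 km/s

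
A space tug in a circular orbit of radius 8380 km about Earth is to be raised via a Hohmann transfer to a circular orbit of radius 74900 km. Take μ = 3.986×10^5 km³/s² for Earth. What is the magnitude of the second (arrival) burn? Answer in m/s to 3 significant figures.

Δv₂ = 1270 m/s

Semi-major axis of the transfer orbit: a_t = (8380 + 74900)/2 = 41640 km.
Circular speed at r = 74900 km: v_c = √(μ/r) = 2.307 km/s.
Vis-viva on the transfer ellipse at r = 74900 km gives v_t = √[μ(2/r − 1/a_t)] = 1.035 km/s.
Δv₂ = |v_t − v_c| = |1.035 − 2.307| = 1.272 km/s.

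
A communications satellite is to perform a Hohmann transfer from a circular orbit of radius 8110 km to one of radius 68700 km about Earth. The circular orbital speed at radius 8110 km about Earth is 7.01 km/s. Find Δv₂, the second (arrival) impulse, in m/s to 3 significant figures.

Δv₂ = 1300 m/s

From the circular-orbit relation v² = μ/r at r = 8110 km: μ = v²r = (7.01)² × 8110 = 3.98526×10^5 km³/s².
Semi-major axis of the transfer orbit: a_t = (8110 + 68700)/2 = 38405 km.
On the circular orbit at r = 68700 km, v_c = √(μ/r) = 2.409 km/s.
Vis-viva on the transfer ellipse at r = 68700 km gives v_t = √[μ(2/r − 1/a_t)] = 1.107 km/s.
Δv₂ = |v_t − v_c| = |1.107 − 2.409| = 1.302 km/s.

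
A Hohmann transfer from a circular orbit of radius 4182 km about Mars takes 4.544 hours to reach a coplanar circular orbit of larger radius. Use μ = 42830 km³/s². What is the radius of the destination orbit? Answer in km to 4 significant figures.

Transfer time t = 4.544 hours = 16358.4 s, and t = π√(a_t³/μ).
So a_t = (μ t²/π²)^(1/3) = (42830 × (16358.4)² / π²)^(1/3) = 10511 km.
Since a_t = (r₁ + r₂)/2, r₂ = 2a_t − r₁ = 2×10511 − 4182 = 16840 km.

r₂ = 16840 km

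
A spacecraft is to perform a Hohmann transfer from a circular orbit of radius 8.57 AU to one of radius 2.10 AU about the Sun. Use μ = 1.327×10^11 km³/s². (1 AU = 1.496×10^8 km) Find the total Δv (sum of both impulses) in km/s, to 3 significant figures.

In km: r₁ = 8.57 × 1.496×10^8 = 1.282072×10^9 km; r₂ = 2.10 × 1.496×10^8 = 3.1416×10^8 km.
Semi-major axis of the transfer orbit: a_t = (1.282072×10^9 + 3.1416×10^8)/2 = 7.98116×10^8 km.
Circular speed at r₁: v₁ = √(μ/r₁) = √(1.327×10^11/1.282072×10^9) = 10.174 km/s.
Transfer-orbit speed at r₁ (v² = μ(2/r − 1/a)): v_a = √[μ(2/r₁ − 1/a_t)] = 6.3830 km/s.
First burn Δv₁ = |v_a − v₁| = 3.791 km/s.
Circular speed at r₂: v₂ = √(μ/r₂) = 20.5523 km/s.
Transfer-orbit speed at r₂: v_p = √[μ(2/r₂ − 1/a_t)] = 26.0485 km/s.
Second burn Δv₂ = |v₂ − v_p| = 5.496 km/s.
Total Δv = Δv₁ + Δv₂ = 9.287 km/s.

Δv = 9.29 km/s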